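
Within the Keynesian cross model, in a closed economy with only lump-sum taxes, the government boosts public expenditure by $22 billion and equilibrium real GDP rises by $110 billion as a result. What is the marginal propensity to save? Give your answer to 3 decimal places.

Implied spending multiplier k = ΔY/ΔG = 110/22 = 5.
Since k = 1/(1 − MPC), MPC = 1 − 1/k = 1 − ΔG/ΔY = 1 − 22/110 = 0.800.
MPS = 1 − MPC = 0.200.

0.200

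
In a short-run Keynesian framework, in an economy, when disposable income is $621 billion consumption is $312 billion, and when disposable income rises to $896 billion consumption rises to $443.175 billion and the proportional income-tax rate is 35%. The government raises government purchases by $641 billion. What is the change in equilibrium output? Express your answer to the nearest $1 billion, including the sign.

+$929 billion

MPC = ΔC/ΔYd = (443.175 − 312)/(896 − 621) = 131.175/275 = 0.477.
Government-spending multiplier = 1/(1 − c(1−t)) = 1/(1 − 0.477×0.65) = 1/0.68995 ≈ 1.449.
ΔY = k × ΔG = (+$641 billion) / 0.68995 ≈ +$929 billion.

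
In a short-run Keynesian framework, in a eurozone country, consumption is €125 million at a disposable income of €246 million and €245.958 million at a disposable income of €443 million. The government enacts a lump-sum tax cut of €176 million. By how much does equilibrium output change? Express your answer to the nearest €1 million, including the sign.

+€280 million

MPC = ΔC/ΔYd = (245.958 − 125)/(443 − 246) = 120.958/197 = 0.614.
A lump-sum tax change of −€176 million shifts disposable income by +€176 million; first-round consumption changes by −c × ΔT = −0.614 × (−€176 million) = +€108.064 million.
Expenditure multiplier = 1/(1 − MPC) = 1/(1 − 0.614) = 1/0.386 ≈ 2.591.
The tax multiplier is −c × k ≈ −1.591, so ΔY = k × (−c·ΔT) = (+€108.064 million) / 0.386 ≈ +€280 million.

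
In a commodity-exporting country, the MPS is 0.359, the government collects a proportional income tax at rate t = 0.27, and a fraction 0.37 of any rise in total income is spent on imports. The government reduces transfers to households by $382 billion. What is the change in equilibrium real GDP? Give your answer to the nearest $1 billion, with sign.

MPC = 1 − MPS = 1 − 0.359 = 0.641.
The transfer change shifts disposable income by −$382 billion, so first-round consumption changes by c·ΔTR = 0.641 × (−$382 billion) = −$244.862 billion.
Expenditure multiplier = 1/(1 − c(1−t) + m) = 1/(1 − 0.641×0.73 + 0.37) = 1/0.90207 ≈ 1.109.
The transfer multiplier is c × k ≈ 0.711, so ΔY = k × (c·ΔTR) = (−$244.862 billion) / 0.90207 ≈ −$271 billion.

−$271 billion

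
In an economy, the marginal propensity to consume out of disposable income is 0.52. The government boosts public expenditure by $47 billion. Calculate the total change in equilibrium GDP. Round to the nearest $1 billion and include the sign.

Spending multiplier = 1/(1 − MPC) = 1/(1 − 0.52) = 1/0.48 ≈ 2.083.
ΔY = k × ΔG = (+$47 billion) / 0.48 ≈ +$98 billion.

+$98 billion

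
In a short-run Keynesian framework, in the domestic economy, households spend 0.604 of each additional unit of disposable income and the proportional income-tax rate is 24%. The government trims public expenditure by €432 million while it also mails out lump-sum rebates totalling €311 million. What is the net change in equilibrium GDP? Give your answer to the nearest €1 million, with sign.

−€451 million

Expenditure multiplier = 1/(1 − c(1−t)) = 1/(1 − 0.604×0.76) = 1/0.54096 ≈ 1.849.
ΔG contributes k·ΔG = (−€432 million) / 0.54096 ≈ −€798.6 million.
ΔT of −€311 million changes first-round spending by −c·ΔT = +€187.844 million, contributing k·(−c·ΔT) = (+€187.844 million) / 0.54096 ≈ +€347.2 million.
Net ΔY = k(ΔG − c·ΔT) = (−€244.156 million) / 0.54096 ≈ −€451 million.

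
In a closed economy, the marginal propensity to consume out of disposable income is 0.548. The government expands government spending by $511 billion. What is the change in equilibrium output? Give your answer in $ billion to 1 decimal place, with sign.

Expenditure multiplier = 1/(1 − MPC) = 1/(1 − 0.548) = 1/0.452 ≈ 2.212.
ΔY = k × ΔG = (+$511 billion) / 0.452 ≈ +$1,130.5 billion.

+$1,130.5 billion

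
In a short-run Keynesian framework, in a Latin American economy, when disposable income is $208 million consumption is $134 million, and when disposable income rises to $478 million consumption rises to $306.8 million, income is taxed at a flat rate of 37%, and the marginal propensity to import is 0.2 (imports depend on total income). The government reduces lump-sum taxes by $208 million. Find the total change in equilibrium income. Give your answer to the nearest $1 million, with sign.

MPC = ΔC/ΔYd = (306.8 − 134)/(478 − 208) = 172.8/270 = 0.64.
A lump-sum tax change of −$208 million shifts disposable income by +$208 million; first-round consumption changes by −c × ΔT = −0.64 × (−$208 million) = +$133.12 million.
Expenditure multiplier = 1/(1 − c(1−t) + m) = 1/(1 − 0.64×0.63 + 0.2) = 1/0.7968 ≈ 1.255.
The tax multiplier is −c × k ≈ −0.803, so ΔY = k × (−c·ΔT) = (+$133.12 million) / 0.7968 ≈ +$167 million.

+$167 million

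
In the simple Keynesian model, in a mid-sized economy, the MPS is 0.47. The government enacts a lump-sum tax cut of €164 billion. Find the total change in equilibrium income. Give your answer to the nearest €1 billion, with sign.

+€185 billion

MPC = 1 − MPS = 1 − 0.47 = 0.53.
A lump-sum tax change of −€164 billion shifts disposable income by +€164 billion; first-round consumption changes by −c × ΔT = −0.53 × (−€164 billion) = +€86.92 billion.
Expenditure multiplier = 1/(1 − MPC) = 1/(1 − 0.53) = 1/0.47 ≈ 2.128.
The tax multiplier is −c × k ≈ −1.128, so ΔY = k × (−c·ΔT) = (+€86.92 billion) / 0.47 ≈ +€185 billion.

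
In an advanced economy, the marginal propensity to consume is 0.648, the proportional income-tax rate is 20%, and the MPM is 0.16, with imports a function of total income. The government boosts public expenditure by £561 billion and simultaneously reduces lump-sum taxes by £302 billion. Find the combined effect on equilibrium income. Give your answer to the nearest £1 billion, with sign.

Expenditure multiplier = 1/(1 − c(1−t) + m) = 1/(1 − 0.648×0.8 + 0.16) = 1/0.6416 ≈ 1.559.
ΔG contributes k·ΔG = (+£561 billion) / 0.6416 ≈ +£874.4 billion.
ΔT of −£302 billion changes first-round spending by −c·ΔT = +£195.696 billion, contributing k·(−c·ΔT) = (+£195.696 billion) / 0.6416 ≈ +£305 billion.
Net ΔY = k(ΔG − c·ΔT) = (+£756.696 billion) / 0.6416 ≈ +£1,179 billion.

+£1,179 billion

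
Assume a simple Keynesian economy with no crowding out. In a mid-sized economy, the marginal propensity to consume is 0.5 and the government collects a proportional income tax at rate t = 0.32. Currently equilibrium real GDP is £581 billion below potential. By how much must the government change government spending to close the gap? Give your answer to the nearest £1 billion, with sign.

Spending multiplier = 1/(1 − c(1−t)) = 1/(1 − 0.5×0.68) = 1/0.66 ≈ 1.515.
Need ΔY = +£581 billion, so ΔG = ΔY/k = (+£581 billion) × 0.66 ≈ +£383 billion.
The government should increase government spending by £383 billion.

+£383 billion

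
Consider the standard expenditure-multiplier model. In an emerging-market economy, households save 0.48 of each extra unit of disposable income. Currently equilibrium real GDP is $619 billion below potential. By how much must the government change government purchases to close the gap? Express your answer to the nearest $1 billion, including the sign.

MPC = 1 − MPS = 1 − 0.48 = 0.52.
Spending multiplier = 1/(1 − MPC) = 1/(1 − 0.52) = 1/0.48 ≈ 2.083.
Need ΔY = +$619 billion, so ΔG = ΔY/k = (+$619 billion) × 0.48 ≈ +$297 billion.
The government should increase government purchases by $297 billion.

+$297 billion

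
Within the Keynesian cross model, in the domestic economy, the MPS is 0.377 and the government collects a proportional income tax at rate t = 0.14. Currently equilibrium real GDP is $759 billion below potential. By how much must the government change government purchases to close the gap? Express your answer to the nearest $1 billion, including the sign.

+$352 billion

MPC = 1 − MPS = 1 − 0.377 = 0.623.
Spending multiplier = 1/(1 − c(1−t)) = 1/(1 − 0.623×0.86) = 1/0.46422 ≈ 2.154.
Need ΔY = +$759 billion, so ΔG = ΔY/k = (+$759 billion) × 0.46422 ≈ +$352 billion.
The government should increase government purchases by $352 billion.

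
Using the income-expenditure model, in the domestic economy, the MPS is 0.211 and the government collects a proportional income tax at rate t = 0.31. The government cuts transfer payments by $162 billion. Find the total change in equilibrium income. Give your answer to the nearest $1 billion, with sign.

MPC = 1 − MPS = 1 − 0.211 = 0.789.
The transfer change shifts disposable income by −$162 billion, so first-round consumption changes by c·ΔTR = 0.789 × (−$162 billion) = −$127.818 billion.
Expenditure multiplier = 1/(1 − c(1−t)) = 1/(1 − 0.789×0.69) = 1/0.45559 ≈ 2.195.
The transfer multiplier is c × k ≈ 1.732, so ΔY = k × (c·ΔTR) = (−$127.818 billion) / 0.45559 ≈ −$281 billion.

−$281 billion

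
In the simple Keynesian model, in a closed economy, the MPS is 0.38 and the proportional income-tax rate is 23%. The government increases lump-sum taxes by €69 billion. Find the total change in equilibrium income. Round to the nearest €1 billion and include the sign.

−€82 billion

MPC = 1 − MPS = 1 − 0.38 = 0.62.
A lump-sum tax change of +€69 billion shifts disposable income by −€69 billion; first-round consumption changes by −c × ΔT = −0.62 × (+€69 billion) = −€42.78 billion.
Expenditure multiplier = 1/(1 − c(1−t)) = 1/(1 − 0.62×0.77) = 1/0.5226 ≈ 1.914.
The tax multiplier is −c × k ≈ −1.186, so ΔY = k × (−c·ΔT) = (−€42.78 billion) / 0.5226 ≈ −€82 billion.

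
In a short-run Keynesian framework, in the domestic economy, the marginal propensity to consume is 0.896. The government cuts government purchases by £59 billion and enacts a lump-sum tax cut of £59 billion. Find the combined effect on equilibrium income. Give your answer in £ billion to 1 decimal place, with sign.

−£59.0 billion

Expenditure multiplier = 1/(1 − MPC) = 1/(1 − 0.896) = 1/0.104 ≈ 9.615.
ΔG contributes k·ΔG = (−£59 billion) / 0.104 ≈ −£567.3 billion.
ΔT of −£59 billion changes first-round spending by −c·ΔT = +£52.864 billion, contributing k·(−c·ΔT) = (+£52.864 billion) / 0.104 ≈ +£508.3 billion.
With ΔG = ΔT and no other leakages, the balanced-budget multiplier is 1, so ΔY = ΔG = −£59 billion.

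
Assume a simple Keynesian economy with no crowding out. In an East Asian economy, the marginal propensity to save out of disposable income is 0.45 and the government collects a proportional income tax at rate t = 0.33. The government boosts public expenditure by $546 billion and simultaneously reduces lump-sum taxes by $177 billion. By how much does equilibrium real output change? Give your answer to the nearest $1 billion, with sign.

+$1,019 billion

MPC = 1 − MPS = 1 − 0.45 = 0.55.
Expenditure multiplier = 1/(1 − c(1−t)) = 1/(1 − 0.55×0.67) = 1/0.6315 ≈ 1.584.
ΔG contributes k·ΔG = (+$546 billion) / 0.6315 ≈ +$864.6 billion.
ΔT of −$177 billion changes first-round spending by −c·ΔT = +$97.35 billion, contributing k·(−c·ΔT) = (+$97.35 billion) / 0.6315 ≈ +$154.2 billion.
Net ΔY = k(ΔG − c·ΔT) = (+$643.35 billion) / 0.6315 ≈ +$1,019 billion.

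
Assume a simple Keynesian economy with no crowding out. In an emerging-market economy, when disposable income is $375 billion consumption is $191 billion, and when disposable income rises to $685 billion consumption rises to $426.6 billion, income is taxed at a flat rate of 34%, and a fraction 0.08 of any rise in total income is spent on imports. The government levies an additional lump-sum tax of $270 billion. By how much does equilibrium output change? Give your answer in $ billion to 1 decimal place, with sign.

MPC = ΔC/ΔYd = (426.6 − 191)/(685 − 375) = 235.6/310 = 0.76.
A lump-sum tax change of +$270 billion shifts disposable income by −$270 billion; first-round consumption changes by −c × ΔT = −0.76 × (+$270 billion) = −$205.2 billion.
Expenditure multiplier = 1/(1 − c(1−t) + m) = 1/(1 − 0.76×0.66 + 0.08) = 1/0.5784 ≈ 1.729.
The tax multiplier is −c × k ≈ −1.314, so ΔY = k × (−c·ΔT) = (−$205.2 billion) / 0.5784 ≈ −$354.8 billion.

−$354.8 billion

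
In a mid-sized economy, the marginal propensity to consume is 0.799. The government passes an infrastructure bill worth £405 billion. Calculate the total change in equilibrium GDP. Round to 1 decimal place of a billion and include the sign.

+£2,014.9 billion

Expenditure multiplier = 1/(1 − MPC) = 1/(1 − 0.799) = 1/0.201 ≈ 4.975.
ΔY = k × ΔG = (+£405 billion) / 0.201 ≈ +£2,014.9 billion.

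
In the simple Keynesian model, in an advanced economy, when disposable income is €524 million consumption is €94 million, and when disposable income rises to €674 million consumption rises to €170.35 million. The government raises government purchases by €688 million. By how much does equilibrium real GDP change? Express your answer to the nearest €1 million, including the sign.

MPC = ΔC/ΔYd = (170.35 − 94)/(674 − 524) = 76.35/150 = 0.509.
Spending multiplier = 1/(1 − MPC) = 1/(1 − 0.509) = 1/0.491 ≈ 2.037.
ΔY = k × ΔG = (+€688 million) / 0.491 ≈ +€1,401 million.

+€1,401 million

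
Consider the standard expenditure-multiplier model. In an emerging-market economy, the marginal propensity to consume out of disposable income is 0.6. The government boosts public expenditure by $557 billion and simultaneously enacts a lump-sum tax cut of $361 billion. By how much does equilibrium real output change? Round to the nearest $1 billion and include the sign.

+$1,934 billion

Expenditure multiplier = 1/(1 − MPC) = 1/(1 − 0.6) = 1/0.4 = 2.5.
ΔG contributes k·ΔG = (+$557 billion) / 0.4 = +$1,392.5 billion.
ΔT of −$361 billion changes first-round spending by −c·ΔT = +$216.6 billion, contributing k·(−c·ΔT) = (+$216.6 billion) / 0.4 = +$541.5 billion.
Net ΔY = k(ΔG − c·ΔT) = (+$773.6 billion) / 0.4 = +$1,934 billion.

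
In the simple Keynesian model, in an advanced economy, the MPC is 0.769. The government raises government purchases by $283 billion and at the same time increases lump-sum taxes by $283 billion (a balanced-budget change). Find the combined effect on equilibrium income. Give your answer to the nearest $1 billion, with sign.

+$283 billion

Expenditure multiplier = 1/(1 − MPC) = 1/(1 − 0.769) = 1/0.231 ≈ 4.329.
ΔG contributes k·ΔG = (+$283 billion) / 0.231 ≈ +$1,225.1 billion.
ΔT of +$283 billion changes first-round spending by −c·ΔT = −$217.627 billion, contributing k·(−c·ΔT) = (−$217.627 billion) / 0.231 ≈ −$942.1 billion.
With ΔG = ΔT and no other leakages, the balanced-budget multiplier is 1, so ΔY = ΔG = +$283 billion.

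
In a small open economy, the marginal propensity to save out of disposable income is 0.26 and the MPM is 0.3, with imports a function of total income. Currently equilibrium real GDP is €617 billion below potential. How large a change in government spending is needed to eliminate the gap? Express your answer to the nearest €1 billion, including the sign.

+€346 billion

MPC = 1 − MPS = 1 − 0.26 = 0.74.
Spending multiplier = 1/(1 − c + m) = 1/(1 − 0.74 + 0.3) = 1/0.56 ≈ 1.786.
Need ΔY = +€617 billion, so ΔG = ΔY/k = (+€617 billion) × 0.56 ≈ +€346 billion.
The government should increase government spending by €346 billion.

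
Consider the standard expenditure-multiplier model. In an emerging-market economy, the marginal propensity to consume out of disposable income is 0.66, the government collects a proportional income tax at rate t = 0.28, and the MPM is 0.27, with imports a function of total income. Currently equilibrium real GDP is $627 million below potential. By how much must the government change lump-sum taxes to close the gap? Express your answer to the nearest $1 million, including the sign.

Spending multiplier = 1/(1 − c(1−t) + m) = 1/(1 − 0.66×0.72 + 0.27) = 1/0.7948 ≈ 1.258.
Tax multiplier = −c·k = −0.66/0.7948 ≈ −0.83. Need ΔY = +$627 million, so ΔT = ΔY/(−c·k) = −(+$627 million) × 0.7948 / 0.66 ≈ −$755 million.
The government should cut lump-sum taxes by $755 million.

−$755 million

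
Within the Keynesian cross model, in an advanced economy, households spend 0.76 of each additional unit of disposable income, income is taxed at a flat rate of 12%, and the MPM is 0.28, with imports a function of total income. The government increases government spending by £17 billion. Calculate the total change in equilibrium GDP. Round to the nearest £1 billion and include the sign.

+£28 billion

Spending multiplier = 1/(1 − c(1−t) + m) = 1/(1 − 0.76×0.88 + 0.28) = 1/0.6112 ≈ 1.636.
ΔY = k × ΔG = (+£17 billion) / 0.6112 ≈ +£28 billion.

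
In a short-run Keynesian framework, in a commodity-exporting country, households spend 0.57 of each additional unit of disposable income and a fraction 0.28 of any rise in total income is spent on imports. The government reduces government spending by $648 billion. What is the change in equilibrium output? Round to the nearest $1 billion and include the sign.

Government-spending multiplier = 1/(1 − c + m) = 1/(1 − 0.57 + 0.28) = 1/0.71 ≈ 1.408.
ΔY = k × ΔG = (−$648 billion) / 0.71 ≈ −$913 billion.

−$913 billion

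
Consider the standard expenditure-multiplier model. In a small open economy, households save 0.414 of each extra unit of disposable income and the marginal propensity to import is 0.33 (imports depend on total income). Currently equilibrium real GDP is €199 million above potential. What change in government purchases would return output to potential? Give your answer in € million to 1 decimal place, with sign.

−€148.1 million

MPC = 1 − MPS = 1 − 0.414 = 0.586.
Spending multiplier = 1/(1 − c + m) = 1/(1 − 0.586 + 0.33) = 1/0.744 ≈ 1.344.
Need ΔY = −€199 million, so ΔG = ΔY/k = (−€199 million) × 0.744 ≈ −€148.1 million.
The government should cut government purchases by €148.1 million.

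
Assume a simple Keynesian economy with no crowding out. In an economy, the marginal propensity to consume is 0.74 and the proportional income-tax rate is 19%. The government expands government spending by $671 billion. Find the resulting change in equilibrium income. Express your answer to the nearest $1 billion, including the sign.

Government-spending multiplier = 1/(1 − c(1−t)) = 1/(1 − 0.74×0.81) = 1/0.4006 ≈ 2.496.
ΔY = k × ΔG = (+$671 billion) / 0.4006 ≈ +$1,675 billion.

+$1,675 billion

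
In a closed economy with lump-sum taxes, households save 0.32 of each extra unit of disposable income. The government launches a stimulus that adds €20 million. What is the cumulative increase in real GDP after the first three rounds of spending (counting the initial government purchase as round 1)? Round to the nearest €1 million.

MPC = 1 − MPS = 1 − 0.32 = 0.68.
Round 1 adds ΔG = €20 million; each later round is MPC = 0.68 times the previous.
After 3 rounds: 20 + 13.6 + 9.248 = ΔG·(1 − c^3)/(1 − c) = 20 × (1 − 0.314432)/0.32 ≈ €43 million.

€43 million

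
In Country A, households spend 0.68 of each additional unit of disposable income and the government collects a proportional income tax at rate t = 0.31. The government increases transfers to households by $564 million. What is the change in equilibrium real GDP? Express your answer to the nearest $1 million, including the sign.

The transfer change shifts disposable income by +$564 million, so first-round consumption changes by c·ΔTR = 0.68 × (+$564 million) = +$383.52 million.
Expenditure multiplier = 1/(1 − c(1−t)) = 1/(1 − 0.68×0.69) = 1/0.5308 ≈ 1.884.
The transfer multiplier is c × k ≈ 1.281, so ΔY = k × (c·ΔTR) = (+$383.52 million) / 0.5308 ≈ +$723 million.

+$723 million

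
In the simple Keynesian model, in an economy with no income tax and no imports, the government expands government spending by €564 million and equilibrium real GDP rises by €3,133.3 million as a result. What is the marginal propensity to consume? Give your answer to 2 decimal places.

0.82

Implied spending multiplier k = ΔY/ΔG = 3,133.3/564 ≈ 5.5555.
Since k = 1/(1 − MPC), MPC = 1 − 1/k = 1 − ΔG/ΔY = 1 − 564/3,133.3 ≈ 0.82.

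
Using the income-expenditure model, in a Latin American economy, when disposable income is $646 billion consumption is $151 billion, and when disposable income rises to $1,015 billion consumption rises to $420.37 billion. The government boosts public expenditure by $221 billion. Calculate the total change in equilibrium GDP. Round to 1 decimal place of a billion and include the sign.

MPC = ΔC/ΔYd = (420.37 − 151)/(1,015 − 646) = 269.37/369 = 0.73.
Spending multiplier = 1/(1 − MPC) = 1/(1 − 0.73) = 1/0.27 ≈ 3.704.
ΔY = k × ΔG = (+$221 billion) / 0.27 ≈ +$818.5 billion.

+$818.5 billion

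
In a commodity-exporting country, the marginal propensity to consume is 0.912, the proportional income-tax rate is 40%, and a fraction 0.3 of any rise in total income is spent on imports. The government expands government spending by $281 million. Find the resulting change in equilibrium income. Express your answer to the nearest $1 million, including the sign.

Government-spending multiplier = 1/(1 − c(1−t) + m) = 1/(1 − 0.912×0.6 + 0.3) = 1/0.7528 ≈ 1.328.
ΔY = k × ΔG = (+$281 million) / 0.7528 ≈ +$373 million.

+$373 million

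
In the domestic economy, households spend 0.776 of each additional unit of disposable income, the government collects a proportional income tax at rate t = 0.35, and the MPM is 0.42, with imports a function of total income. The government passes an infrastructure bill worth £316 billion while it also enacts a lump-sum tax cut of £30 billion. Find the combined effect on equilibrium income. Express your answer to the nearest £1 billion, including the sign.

Expenditure multiplier = 1/(1 − c(1−t) + m) = 1/(1 − 0.776×0.65 + 0.42) = 1/0.9156 ≈ 1.092.
ΔG contributes k·ΔG = (+£316 billion) / 0.9156 ≈ +£345.1 billion.
ΔT of −£30 billion changes first-round spending by −c·ΔT = +£23.28 billion, contributing k·(−c·ΔT) = (+£23.28 billion) / 0.9156 ≈ +£25.4 billion.
Net ΔY = k(ΔG − c·ΔT) = (+£339.28 billion) / 0.9156 ≈ +£371 billion.

+£371 billion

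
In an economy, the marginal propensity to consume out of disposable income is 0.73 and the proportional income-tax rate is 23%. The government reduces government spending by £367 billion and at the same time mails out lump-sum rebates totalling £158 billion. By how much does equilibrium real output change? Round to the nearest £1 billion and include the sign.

Expenditure multiplier = 1/(1 − c(1−t)) = 1/(1 − 0.73×0.77) = 1/0.4379 ≈ 2.284.
ΔG contributes k·ΔG = (−£367 billion) / 0.4379 ≈ −£838.1 billion.
ΔT of −£158 billion changes first-round spending by −c·ΔT = +£115.34 billion, contributing k·(−c·ΔT) = (+£115.34 billion) / 0.4379 ≈ +£263.4 billion.
Net ΔY = k(ΔG − c·ΔT) = (−£251.66 billion) / 0.4379 ≈ −£575 billion.

−£575 billion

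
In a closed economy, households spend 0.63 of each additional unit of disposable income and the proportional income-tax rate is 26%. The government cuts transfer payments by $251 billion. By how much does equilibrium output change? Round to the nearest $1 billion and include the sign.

The transfer change shifts disposable income by −$251 billion, so first-round consumption changes by c·ΔTR = 0.63 × (−$251 billion) = −$158.13 billion.
Expenditure multiplier = 1/(1 − c(1−t)) = 1/(1 − 0.63×0.74) = 1/0.5338 ≈ 1.873.
The transfer multiplier is c × k ≈ 1.18, so ΔY = k × (c·ΔTR) = (−$158.13 billion) / 0.5338 ≈ −$296 billion.

−$296 billion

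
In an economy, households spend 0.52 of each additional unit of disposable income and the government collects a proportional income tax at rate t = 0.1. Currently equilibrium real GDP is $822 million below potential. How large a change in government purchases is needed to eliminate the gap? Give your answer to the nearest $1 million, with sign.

Spending multiplier = 1/(1 − c(1−t)) = 1/(1 − 0.52×0.9) = 1/0.532 ≈ 1.88.
Need ΔY = +$822 million, so ΔG = ΔY/k = (+$822 million) × 0.532 ≈ +$437 million.
The government should increase government purchases by $437 million.

+$437 million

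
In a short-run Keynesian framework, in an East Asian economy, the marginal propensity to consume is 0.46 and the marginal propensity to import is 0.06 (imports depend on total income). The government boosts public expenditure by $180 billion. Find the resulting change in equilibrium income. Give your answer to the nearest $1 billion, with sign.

Government-spending multiplier = 1/(1 − c + m) = 1/(1 − 0.46 + 0.06) = 1/0.6 ≈ 1.667.
ΔY = k × ΔG = (+$180 billion) / 0.6 = +$300 billion.

+$300 billion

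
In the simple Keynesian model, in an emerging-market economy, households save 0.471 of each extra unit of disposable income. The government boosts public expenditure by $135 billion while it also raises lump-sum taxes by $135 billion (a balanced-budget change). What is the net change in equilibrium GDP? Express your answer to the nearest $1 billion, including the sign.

+$135 billion

MPC = 1 − MPS = 1 − 0.471 = 0.529.
Expenditure multiplier = 1/(1 − MPC) = 1/(1 − 0.529) = 1/0.471 ≈ 2.123.
ΔG contributes k·ΔG = (+$135 billion) / 0.471 ≈ +$286.6 billion.
ΔT of +$135 billion changes first-round spending by −c·ΔT = −$71.415 billion, contributing k·(−c·ΔT) = (−$71.415 billion) / 0.471 ≈ −$151.6 billion.
With ΔG = ΔT and no other leakages, the balanced-budget multiplier is 1, so ΔY = ΔG = +$135 billion.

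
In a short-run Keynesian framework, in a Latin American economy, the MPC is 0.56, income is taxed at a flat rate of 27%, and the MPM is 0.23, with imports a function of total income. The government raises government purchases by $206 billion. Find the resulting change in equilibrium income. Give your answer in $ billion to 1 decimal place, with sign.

+$250.9 billion

Spending multiplier = 1/(1 − c(1−t) + m) = 1/(1 − 0.56×0.73 + 0.23) = 1/0.8212 ≈ 1.218.
ΔY = k × ΔG = (+$206 billion) / 0.8212 ≈ +$250.9 billion.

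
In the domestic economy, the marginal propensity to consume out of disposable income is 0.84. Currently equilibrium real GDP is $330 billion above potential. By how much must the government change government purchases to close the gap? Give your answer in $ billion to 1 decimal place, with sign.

Spending multiplier = 1/(1 − MPC) = 1/(1 − 0.84) = 1/0.16 = 6.25.
Need ΔY = −$330 billion, so ΔG = ΔY/k = (−$330 billion) × 0.16 = −$52.8 billion.
The government should cut government purchases by $52.8 billion.

−$52.8 billion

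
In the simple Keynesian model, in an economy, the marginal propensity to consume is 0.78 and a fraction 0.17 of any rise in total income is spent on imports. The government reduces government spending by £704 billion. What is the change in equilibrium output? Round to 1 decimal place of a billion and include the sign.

−£1,805.1 billion

Expenditure multiplier = 1/(1 − c + m) = 1/(1 − 0.78 + 0.17) = 1/0.39 ≈ 2.564.
ΔY = k × ΔG = (−£704 billion) / 0.39 ≈ −£1,805.1 billion.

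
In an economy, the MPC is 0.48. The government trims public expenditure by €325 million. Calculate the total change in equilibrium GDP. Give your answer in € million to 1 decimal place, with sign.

Spending multiplier = 1/(1 − MPC) = 1/(1 − 0.48) = 1/0.52 ≈ 1.923.
ΔY = k × ΔG = (−€325 million) / 0.52 = −€625 million.

−€625.0 million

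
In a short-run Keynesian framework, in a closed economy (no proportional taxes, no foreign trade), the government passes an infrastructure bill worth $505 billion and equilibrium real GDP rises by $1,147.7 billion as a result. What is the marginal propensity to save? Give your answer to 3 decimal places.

0.440

Implied spending multiplier k = ΔY/ΔG = 1,147.7/505 ≈ 2.2727.
Since k = 1/(1 − MPC), MPC = 1 − 1/k = 1 − ΔG/ΔY = 1 − 505/1,147.7 ≈ 0.560.
MPS = 1 − MPC = 0.440.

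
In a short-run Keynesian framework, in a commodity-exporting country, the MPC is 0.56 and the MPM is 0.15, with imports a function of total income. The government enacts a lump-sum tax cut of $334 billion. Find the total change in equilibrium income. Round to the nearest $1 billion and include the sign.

+$317 billion

A lump-sum tax change of −$334 billion shifts disposable income by +$334 billion; first-round consumption changes by −c × ΔT = −0.56 × (−$334 billion) = +$187.04 billion.
Expenditure multiplier = 1/(1 − c + m) = 1/(1 − 0.56 + 0.15) = 1/0.59 ≈ 1.695.
The tax multiplier is −c × k ≈ −0.949, so ΔY = k × (−c·ΔT) = (+$187.04 billion) / 0.59 ≈ +$317 billion.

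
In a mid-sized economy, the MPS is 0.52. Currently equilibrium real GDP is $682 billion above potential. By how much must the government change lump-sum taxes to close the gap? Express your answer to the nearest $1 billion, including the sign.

MPC = 1 − MPS = 1 − 0.52 = 0.48.
Spending multiplier = 1/(1 − MPC) = 1/(1 − 0.48) = 1/0.52 ≈ 1.923.
Tax multiplier = −c·k = −0.48/0.52 ≈ −0.923. Need ΔY = −$682 billion, so ΔT = ΔY/(−c·k) = −(−$682 billion) × 0.52 / 0.48 ≈ +$739 billion.
The government should raise lump-sum taxes by $739 billion.

+$739 billion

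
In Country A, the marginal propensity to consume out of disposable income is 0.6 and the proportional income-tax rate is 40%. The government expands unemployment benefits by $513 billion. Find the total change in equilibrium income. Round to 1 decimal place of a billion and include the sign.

The transfer change shifts disposable income by +$513 billion, so first-round consumption changes by c·ΔTR = 0.6 × (+$513 billion) = +$307.8 billion.
Expenditure multiplier = 1/(1 − c(1−t)) = 1/(1 − 0.6×0.6) = 1/0.64 ≈ 1.563.
The transfer multiplier is c × k ≈ 0.938, so ΔY = k × (c·ΔTR) = (+$307.8 billion) / 0.64 ≈ +$480.9 billion.

+$480.9 billion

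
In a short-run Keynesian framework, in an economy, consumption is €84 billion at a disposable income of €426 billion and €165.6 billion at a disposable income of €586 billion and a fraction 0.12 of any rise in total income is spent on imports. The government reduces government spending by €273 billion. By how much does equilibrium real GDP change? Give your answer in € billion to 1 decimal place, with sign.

−€447.5 billion

MPC = ΔC/ΔYd = (165.6 − 84)/(586 − 426) = 81.6/160 = 0.51.
Government-spending multiplier = 1/(1 − c + m) = 1/(1 − 0.51 + 0.12) = 1/0.61 ≈ 1.639.
ΔY = k × ΔG = (−€273 billion) / 0.61 ≈ −€447.5 billion.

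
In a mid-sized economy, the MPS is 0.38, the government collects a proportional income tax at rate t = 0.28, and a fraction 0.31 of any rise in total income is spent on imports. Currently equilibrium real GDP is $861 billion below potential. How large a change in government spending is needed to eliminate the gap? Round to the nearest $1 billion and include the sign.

+$744 billion

MPC = 1 − MPS = 1 − 0.38 = 0.62.
Spending multiplier = 1/(1 − c(1−t) + m) = 1/(1 − 0.62×0.72 + 0.31) = 1/0.8636 ≈ 1.158.
Need ΔY = +$861 billion, so ΔG = ΔY/k = (+$861 billion) × 0.8636 ≈ +$744 billion.
The government should increase government spending by $744 billion.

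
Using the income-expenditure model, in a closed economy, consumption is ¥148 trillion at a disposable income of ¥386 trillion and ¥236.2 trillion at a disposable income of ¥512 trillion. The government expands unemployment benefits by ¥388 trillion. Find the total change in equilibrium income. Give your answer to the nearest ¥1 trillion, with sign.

MPC = ΔC/ΔYd = (236.2 − 148)/(512 − 386) = 88.2/126 = 0.7.
The transfer change shifts disposable income by +¥388 trillion, so first-round consumption changes by c·ΔTR = 0.7 × (+¥388 trillion) = +¥271.6 trillion.
Expenditure multiplier = 1/(1 − MPC) = 1/(1 − 0.7) = 1/0.3 ≈ 3.333.
The transfer multiplier is c × k ≈ 2.333, so ΔY = k × (c·ΔTR) = (+¥271.6 trillion) / 0.3 ≈ +¥905 trillion.

+¥905 trillion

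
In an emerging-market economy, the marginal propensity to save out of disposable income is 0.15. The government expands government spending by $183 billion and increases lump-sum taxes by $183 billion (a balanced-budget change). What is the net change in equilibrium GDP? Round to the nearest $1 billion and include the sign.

MPC = 1 − MPS = 1 − 0.15 = 0.85.
Expenditure multiplier = 1/(1 − MPC) = 1/(1 − 0.85) = 1/0.15 ≈ 6.667.
ΔG contributes k·ΔG = (+$183 billion) / 0.15 = +$1,220 billion.
ΔT of +$183 billion changes first-round spending by −c·ΔT = −$155.55 billion, contributing k·(−c·ΔT) = (−$155.55 billion) / 0.15 = −$1,037 billion.
With ΔG = ΔT and no other leakages, the balanced-budget multiplier is 1, so ΔY = ΔG = +$183 billion.

+$183 billion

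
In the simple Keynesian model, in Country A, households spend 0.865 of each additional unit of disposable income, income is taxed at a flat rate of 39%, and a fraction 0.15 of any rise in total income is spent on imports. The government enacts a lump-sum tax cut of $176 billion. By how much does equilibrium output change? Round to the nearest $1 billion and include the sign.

A lump-sum tax change of −$176 billion shifts disposable income by +$176 billion; first-round consumption changes by −c × ΔT = −0.865 × (−$176 billion) = +$152.24 billion.
Expenditure multiplier = 1/(1 − c(1−t) + m) = 1/(1 − 0.865×0.61 + 0.15) = 1/0.62235 ≈ 1.607.
The tax multiplier is −c × k ≈ −1.39, so ΔY = k × (−c·ΔT) = (+$152.24 billion) / 0.62235 ≈ +$245 billion.

+$245 billion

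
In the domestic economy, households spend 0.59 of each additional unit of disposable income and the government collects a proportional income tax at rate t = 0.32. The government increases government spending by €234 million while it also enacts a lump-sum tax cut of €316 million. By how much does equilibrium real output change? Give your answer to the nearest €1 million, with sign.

+€702 million

Expenditure multiplier = 1/(1 − c(1−t)) = 1/(1 − 0.59×0.68) = 1/0.5988 ≈ 1.67.
ΔG contributes k·ΔG = (+€234 million) / 0.5988 ≈ +€390.8 million.
ΔT of −€316 million changes first-round spending by −c·ΔT = +€186.44 million, contributing k·(−c·ΔT) = (+€186.44 million) / 0.5988 ≈ +€311.4 million.
Net ΔY = k(ΔG − c·ΔT) = (+€420.44 million) / 0.5988 ≈ +€702 million.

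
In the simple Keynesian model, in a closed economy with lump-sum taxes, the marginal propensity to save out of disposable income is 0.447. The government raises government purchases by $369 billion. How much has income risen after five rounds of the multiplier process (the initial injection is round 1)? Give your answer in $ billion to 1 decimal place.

$782.8 billion

MPC = 1 − MPS = 1 − 0.447 = 0.553.
Round 1 adds ΔG = $369 billion; each later round is MPC = 0.553 times the previous.
After 5 rounds: 369 + 204.057 + 112.843521 + 62.402467113 + 34.508564313489 = ΔG·(1 − c^5)/(1 − c) = 369 × (1 − 0.051716086897993)/0.447 ≈ $782.8 billion.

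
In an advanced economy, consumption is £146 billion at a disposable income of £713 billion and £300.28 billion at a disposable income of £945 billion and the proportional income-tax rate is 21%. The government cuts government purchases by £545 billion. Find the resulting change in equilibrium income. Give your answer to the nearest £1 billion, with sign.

−£1,148 billion

MPC = ΔC/ΔYd = (300.28 − 146)/(945 − 713) = 154.28/232 = 0.665.
Spending multiplier = 1/(1 − c(1−t)) = 1/(1 − 0.665×0.79) = 1/0.47465 ≈ 2.107.
ΔY = k × ΔG = (−£545 billion) / 0.47465 ≈ −£1,148 billion.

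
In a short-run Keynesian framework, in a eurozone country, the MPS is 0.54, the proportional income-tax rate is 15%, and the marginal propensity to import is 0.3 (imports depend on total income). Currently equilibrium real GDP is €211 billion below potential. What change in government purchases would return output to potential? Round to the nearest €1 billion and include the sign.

MPC = 1 − MPS = 1 − 0.54 = 0.46.
Spending multiplier = 1/(1 − c(1−t) + m) = 1/(1 − 0.46×0.85 + 0.3) = 1/0.909 ≈ 1.1.
Need ΔY = +€211 billion, so ΔG = ΔY/k = (+€211 billion) × 0.909 ≈ +€192 billion.
The government should increase government purchases by €192 billion.

+€192 billion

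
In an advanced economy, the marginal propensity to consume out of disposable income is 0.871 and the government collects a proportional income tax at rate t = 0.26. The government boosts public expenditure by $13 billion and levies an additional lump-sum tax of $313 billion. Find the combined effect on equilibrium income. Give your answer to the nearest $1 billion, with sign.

Expenditure multiplier = 1/(1 − c(1−t)) = 1/(1 − 0.871×0.74) = 1/0.35546 ≈ 2.813.
ΔG contributes k·ΔG = (+$13 billion) / 0.35546 ≈ +$36.6 billion.
ΔT of +$313 billion changes first-round spending by −c·ΔT = −$272.623 billion, contributing k·(−c·ΔT) = (−$272.623 billion) / 0.35546 ≈ −$767 billion.
Net ΔY = k(ΔG − c·ΔT) = (−$259.623 billion) / 0.35546 ≈ −$730 billion.

−$730 billion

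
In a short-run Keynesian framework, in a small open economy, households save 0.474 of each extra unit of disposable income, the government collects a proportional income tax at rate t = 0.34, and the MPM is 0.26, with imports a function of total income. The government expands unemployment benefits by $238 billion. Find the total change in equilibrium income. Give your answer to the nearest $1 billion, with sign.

+$137 billion

MPC = 1 − MPS = 1 − 0.474 = 0.526.
The transfer change shifts disposable income by +$238 billion, so first-round consumption changes by c·ΔTR = 0.526 × (+$238 billion) = +$125.188 billion.
Expenditure multiplier = 1/(1 − c(1−t) + m) = 1/(1 − 0.526×0.66 + 0.26) = 1/0.91284 ≈ 1.095.
The transfer multiplier is c × k ≈ 0.576, so ΔY = k × (c·ΔTR) = (+$125.188 billion) / 0.91284 ≈ +$137 billion.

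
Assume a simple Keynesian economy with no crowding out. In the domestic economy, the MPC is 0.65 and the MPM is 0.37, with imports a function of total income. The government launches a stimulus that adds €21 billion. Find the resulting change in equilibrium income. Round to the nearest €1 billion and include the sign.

Government-spending multiplier = 1/(1 − c + m) = 1/(1 − 0.65 + 0.37) = 1/0.72 ≈ 1.389.
ΔY = k × ΔG = (+€21 billion) / 0.72 ≈ +€29 billion.

+€29 billion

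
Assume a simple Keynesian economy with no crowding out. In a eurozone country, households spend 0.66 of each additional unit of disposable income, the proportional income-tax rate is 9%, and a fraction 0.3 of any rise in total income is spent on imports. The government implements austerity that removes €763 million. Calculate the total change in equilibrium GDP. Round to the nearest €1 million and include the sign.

Government-spending multiplier = 1/(1 − c(1−t) + m) = 1/(1 − 0.66×0.91 + 0.3) = 1/0.6994 ≈ 1.43.
ΔY = k × ΔG = (−€763 million) / 0.6994 ≈ −€1,091 million.

−€1,091 million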